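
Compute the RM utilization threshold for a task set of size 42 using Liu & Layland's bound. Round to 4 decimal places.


Compute 2^(1/42) = 1.0166404394
Subtract 1: 1.0166404394 - 1 = 0.0166404394
Multiply by n: 42 * 0.0166404394 = 0.6988984548
Round to 4 dp: 0.6989

0.6989


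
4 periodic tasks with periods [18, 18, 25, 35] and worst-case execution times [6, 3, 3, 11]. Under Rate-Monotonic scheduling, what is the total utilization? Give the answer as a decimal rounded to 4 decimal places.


Compute individual utilizations (exact fractions):
  Task 1: C/T = 6/18 = 1/3 (approx. 0.3333)
  Task 2: C/T = 3/18 = 1/6 (approx. 0.1667)
  Task 3: C/T = 3/25 (approx. 0.12)
  Task 4: C/T = 11/35 (approx. 0.3143)
Total utilization U = 1/3 + 1/6 + 3/25 + 11/35 = 327/350
Rounded to 4 decimal places: U = 0.9343
RM (Liu & Layland) bound for 4 tasks = 0.756828; compare with U = 327/350 (approx. 0.934286)
bound < U <= 1, so the RM sufficient condition is not met (inconclusive; an exact test such as response-time analysis is needed).

0.9343


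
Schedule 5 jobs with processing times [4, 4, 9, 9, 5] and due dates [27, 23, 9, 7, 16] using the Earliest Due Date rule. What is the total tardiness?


Sort by due date (EDD order): [(9, 7), (9, 9), (5, 16), (4, 23), (4, 27)]
Compute completion times and tardiness:
  Job 1: p=9, d=7, C=9, tardiness=max(0,9-7)=2
  Job 2: p=9, d=9, C=18, tardiness=max(0,18-9)=9
  Job 3: p=5, d=16, C=23, tardiness=max(0,23-16)=7
  Job 4: p=4, d=23, C=27, tardiness=max(0,27-23)=4
  Job 5: p=4, d=27, C=31, tardiness=max(0,31-27)=4
Total tardiness = 26

26


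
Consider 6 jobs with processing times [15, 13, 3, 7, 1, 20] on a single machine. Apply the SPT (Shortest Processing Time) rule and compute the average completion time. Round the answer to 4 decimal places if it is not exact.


Sort jobs by processing time (SPT order): [1, 3, 7, 13, 15, 20]
Compute completion times sequentially:
  Job 1: processing = 1, completes at 1
  Job 2: processing = 3, completes at 4
  Job 3: processing = 7, completes at 11
  Job 4: processing = 13, completes at 24
  Job 5: processing = 15, completes at 39
  Job 6: processing = 20, completes at 59
Sum of completion times = 138
Average completion time = 138/6 = 23.0

23.0


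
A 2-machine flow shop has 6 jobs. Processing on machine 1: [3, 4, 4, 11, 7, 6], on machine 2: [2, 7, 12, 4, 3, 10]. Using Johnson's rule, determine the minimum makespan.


Apply Johnson's rule:
  Group 1 (a <= b): [(2, 4, 7), (3, 4, 12), (6, 6, 10)]
  Group 2 (a > b): [(4, 11, 4), (5, 7, 3), (1, 3, 2)]
Optimal job order: [2, 3, 6, 4, 5, 1]
Schedule:
  Job 2: M1 done at 4, M2 done at 11
  Job 3: M1 done at 8, M2 done at 23
  Job 6: M1 done at 14, M2 done at 33
  Job 4: M1 done at 25, M2 done at 37
  Job 5: M1 done at 32, M2 done at 40
  Job 1: M1 done at 35, M2 done at 42
Makespan = 42

42


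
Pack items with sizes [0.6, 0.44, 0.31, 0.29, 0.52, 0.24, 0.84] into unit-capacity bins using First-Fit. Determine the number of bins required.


Place items sequentially using First-Fit:
  Item 0.6 -> new Bin 1
  Item 0.44 -> new Bin 2
  Item 0.31 -> Bin 1 (now 0.91)
  Item 0.29 -> Bin 2 (now 0.73)
  Item 0.52 -> new Bin 3
  Item 0.24 -> Bin 2 (now 0.97)
  Item 0.84 -> new Bin 4
Total bins used = 4

4


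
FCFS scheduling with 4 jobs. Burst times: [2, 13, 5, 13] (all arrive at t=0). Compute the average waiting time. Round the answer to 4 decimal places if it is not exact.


FCFS order (as given): [2, 13, 5, 13]
Waiting times:
  Job 1: wait = 0
  Job 2: wait = 2
  Job 3: wait = 15
  Job 4: wait = 20
Sum of waiting times = 37
Average waiting time = 37/4 = 9.25

9.25


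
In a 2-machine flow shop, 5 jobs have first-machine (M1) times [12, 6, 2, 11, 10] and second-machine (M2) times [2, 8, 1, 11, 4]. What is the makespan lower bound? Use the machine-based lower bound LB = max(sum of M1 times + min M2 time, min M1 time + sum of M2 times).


LB1 = sum(M1 times) + min(M2 times) = 41 + 1 = 42
LB2 = min(M1 times) + sum(M2 times) = 2 + 26 = 28
Lower bound = max(LB1, LB2) = max(42, 28) = 42

42


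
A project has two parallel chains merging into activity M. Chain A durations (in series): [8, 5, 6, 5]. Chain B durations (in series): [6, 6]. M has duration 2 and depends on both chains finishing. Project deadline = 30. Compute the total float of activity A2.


Forward pass: ES(A2) = sum of predecessors on chain A = 8
EF = ES + duration = 8 + 5 = 13
Backward pass: LF(M) = deadline = 30; LS(M) = 30 - 2 = 28
LF(A2) = LS(M) - sum(successors on chain A) = 28 - 11 = 17
LS = LF - duration = 17 - 5 = 12
Total float = LS - ES = 12 - 8 = 4

4


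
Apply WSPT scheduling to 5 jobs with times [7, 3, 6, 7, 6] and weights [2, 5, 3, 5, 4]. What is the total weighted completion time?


Compute p/w ratios and sort ascending (WSPT): [(3, 5), (7, 5), (6, 4), (6, 3), (7, 2)]
Compute weighted completion times:
  Job (p=3,w=5): C=3, w*C=5*3=15
  Job (p=7,w=5): C=10, w*C=5*10=50
  Job (p=6,w=4): C=16, w*C=4*16=64
  Job (p=6,w=3): C=22, w*C=3*22=66
  Job (p=7,w=2): C=29, w*C=2*29=58
Total weighted completion time = 253

253


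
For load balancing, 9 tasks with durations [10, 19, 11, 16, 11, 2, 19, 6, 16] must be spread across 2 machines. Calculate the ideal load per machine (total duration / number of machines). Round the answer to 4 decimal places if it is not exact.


Total processing time = 10 + 19 + 11 + 16 + 11 + 2 + 19 + 6 + 16 = 110
Number of machines = 2
Ideal balanced load = 110 / 2 = 55.0

55.0


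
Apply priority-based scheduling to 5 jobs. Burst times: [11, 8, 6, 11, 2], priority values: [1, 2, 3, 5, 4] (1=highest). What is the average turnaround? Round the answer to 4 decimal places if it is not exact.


Sort by priority (ascending = highest first):
Order: [(1, 11), (2, 8), (3, 6), (4, 2), (5, 11)]
Completion times:
  Priority 1, burst=11, C=11
  Priority 2, burst=8, C=19
  Priority 3, burst=6, C=25
  Priority 4, burst=2, C=27
  Priority 5, burst=11, C=38
Average turnaround = 120/5 = 24.0

24.0


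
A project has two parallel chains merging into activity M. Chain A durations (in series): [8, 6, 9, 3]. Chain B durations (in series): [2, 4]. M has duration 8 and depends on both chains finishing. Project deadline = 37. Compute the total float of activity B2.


Forward pass: ES(B2) = sum of predecessors on chain B = 2
EF = ES + duration = 2 + 4 = 6
Backward pass: LF(M) = deadline = 37; LS(M) = 37 - 8 = 29
LF(B2) = LS(M) - sum(successors on chain B) = 29 - 0 = 29
LS = LF - duration = 29 - 4 = 25
Total float = LS - ES = 25 - 2 = 23

23


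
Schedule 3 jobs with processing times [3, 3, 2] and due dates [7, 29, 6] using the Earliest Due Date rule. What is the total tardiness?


Sort by due date (EDD order): [(2, 6), (3, 7), (3, 29)]
Compute completion times and tardiness:
  Job 1: p=2, d=6, C=2, tardiness=max(0,2-6)=0
  Job 2: p=3, d=7, C=5, tardiness=max(0,5-7)=0
  Job 3: p=3, d=29, C=8, tardiness=max(0,8-29)=0
Total tardiness = 0

0


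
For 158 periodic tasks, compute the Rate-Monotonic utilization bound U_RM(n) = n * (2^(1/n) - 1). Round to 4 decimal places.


Compute 2^(1/158) = 1.0043966445
Subtract 1: 1.0043966445 - 1 = 0.0043966445
Multiply by n: 158 * 0.0043966445 = 0.6946698310
Round to 4 dp: 0.6947

0.6947


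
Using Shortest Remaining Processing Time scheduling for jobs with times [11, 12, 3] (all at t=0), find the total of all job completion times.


Since all jobs arrive at t=0, SRPT equals SPT ordering.
SPT order: [3, 11, 12]
Completion times:
  Job 1: p=3, C=3
  Job 2: p=11, C=14
  Job 3: p=12, C=26
Total completion time = 3 + 14 + 26 = 43

43


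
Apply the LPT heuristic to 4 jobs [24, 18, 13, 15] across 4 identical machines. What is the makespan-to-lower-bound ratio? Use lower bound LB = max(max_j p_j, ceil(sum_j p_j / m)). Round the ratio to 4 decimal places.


LPT order: [24, 18, 15, 13]
Machine loads after assignment: [24, 18, 15, 13]
LPT makespan = 24
Lower bound = max(max_job, ceil(total/4)) = max(24, 18) = 24
Ratio = 24 / 24 = 1.0

1.0


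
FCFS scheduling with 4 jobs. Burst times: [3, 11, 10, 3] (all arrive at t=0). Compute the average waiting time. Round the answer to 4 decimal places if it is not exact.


FCFS order (as given): [3, 11, 10, 3]
Waiting times:
  Job 1: wait = 0
  Job 2: wait = 3
  Job 3: wait = 14
  Job 4: wait = 24
Sum of waiting times = 41
Average waiting time = 41/4 = 10.25

10.25


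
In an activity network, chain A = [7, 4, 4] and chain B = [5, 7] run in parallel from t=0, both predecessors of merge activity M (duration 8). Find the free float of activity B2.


ES(B2) = sum of predecessors on chain B = 5
EF(B2) = ES + duration = 5 + 7 = 12
Successor of B2 is M. ES(M) = max(sum(A), sum(B)) = max(15, 12) = 15
Free float = ES(successor) - EF(current) = 15 - 12 = 3

3


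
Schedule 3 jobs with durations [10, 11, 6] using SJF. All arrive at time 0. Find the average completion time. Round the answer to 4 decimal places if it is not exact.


SJF order (ascending): [6, 10, 11]
Completion times:
  Job 1: burst=6, C=6
  Job 2: burst=10, C=16
  Job 3: burst=11, C=27
Average completion = 49/3 = 16.3333

16.3333


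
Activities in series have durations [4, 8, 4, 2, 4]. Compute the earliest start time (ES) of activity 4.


Activity 4 starts after activities 1 through 3 complete.
Predecessor durations: [4, 8, 4]
ES = 4 + 8 + 4 = 16

16


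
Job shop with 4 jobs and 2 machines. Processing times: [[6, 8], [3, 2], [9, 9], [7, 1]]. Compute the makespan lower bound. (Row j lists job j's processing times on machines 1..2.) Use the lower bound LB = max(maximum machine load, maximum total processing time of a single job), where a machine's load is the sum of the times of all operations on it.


Machine loads:
  Machine 1: 6 + 3 + 9 + 7 = 25
  Machine 2: 8 + 2 + 9 + 1 = 20
Max machine load = 25
Job totals:
  Job 1: 14
  Job 2: 5
  Job 3: 18
  Job 4: 8
Max job total = 18
Lower bound = max(25, 18) = 25

25


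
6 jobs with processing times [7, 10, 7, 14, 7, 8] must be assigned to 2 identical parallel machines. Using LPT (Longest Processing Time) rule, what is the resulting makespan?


Sort jobs in decreasing order (LPT): [14, 10, 8, 7, 7, 7]
Assign each job to the least loaded machine:
  Machine 1: jobs [14, 7, 7], load = 28
  Machine 2: jobs [10, 8, 7], load = 25
Makespan = max load = 28

28


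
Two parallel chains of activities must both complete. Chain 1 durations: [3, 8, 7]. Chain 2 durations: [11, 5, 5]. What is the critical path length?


Path A total = 3 + 8 + 7 = 18
Path B total = 11 + 5 + 5 = 21
Critical path = longest path = max(18, 21) = 21

21


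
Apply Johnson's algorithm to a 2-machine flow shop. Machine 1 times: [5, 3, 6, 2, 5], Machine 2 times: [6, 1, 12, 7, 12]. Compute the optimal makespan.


Apply Johnson's rule:
  Group 1 (a <= b): [(4, 2, 7), (1, 5, 6), (5, 5, 12), (3, 6, 12)]
  Group 2 (a > b): [(2, 3, 1)]
Optimal job order: [4, 1, 5, 3, 2]
Schedule:
  Job 4: M1 done at 2, M2 done at 9
  Job 1: M1 done at 7, M2 done at 15
  Job 5: M1 done at 12, M2 done at 27
  Job 3: M1 done at 18, M2 done at 39
  Job 2: M1 done at 21, M2 done at 40
Makespan = 40

40


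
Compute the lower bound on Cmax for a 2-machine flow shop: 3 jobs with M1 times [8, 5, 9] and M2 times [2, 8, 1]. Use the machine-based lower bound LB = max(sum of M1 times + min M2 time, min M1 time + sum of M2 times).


LB1 = sum(M1 times) + min(M2 times) = 22 + 1 = 23
LB2 = min(M1 times) + sum(M2 times) = 5 + 11 = 16
Lower bound = max(LB1, LB2) = max(23, 16) = 23

23


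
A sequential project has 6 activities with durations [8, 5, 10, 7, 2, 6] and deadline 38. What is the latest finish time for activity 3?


LF(activity 3) = deadline - sum of successor durations
Successors: activities 4 through 6 with durations [7, 2, 6]
Sum of successor durations = 15
LF = 38 - 15 = 23

23


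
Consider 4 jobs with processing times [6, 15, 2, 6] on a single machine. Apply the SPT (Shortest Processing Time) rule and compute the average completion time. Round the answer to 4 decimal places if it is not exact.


Sort jobs by processing time (SPT order): [2, 6, 6, 15]
Compute completion times sequentially:
  Job 1: processing = 2, completes at 2
  Job 2: processing = 6, completes at 8
  Job 3: processing = 6, completes at 14
  Job 4: processing = 15, completes at 29
Sum of completion times = 53
Average completion time = 53/4 = 13.25

13.25


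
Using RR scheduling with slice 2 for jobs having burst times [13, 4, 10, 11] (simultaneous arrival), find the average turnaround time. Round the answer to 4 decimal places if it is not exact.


Time quantum = 2
Execution trace:
  J1 runs 2 units, time = 2
  J2 runs 2 units, time = 4
  J3 runs 2 units, time = 6
  J4 runs 2 units, time = 8
  J1 runs 2 units, time = 10
  J2 runs 2 units, time = 12
  J3 runs 2 units, time = 14
  J4 runs 2 units, time = 16
  J1 runs 2 units, time = 18
  J3 runs 2 units, time = 20
  J4 runs 2 units, time = 22
  J1 runs 2 units, time = 24
  J3 runs 2 units, time = 26
  J4 runs 2 units, time = 28
  J1 runs 2 units, time = 30
  J3 runs 2 units, time = 32
  J4 runs 2 units, time = 34
  J1 runs 2 units, time = 36
  J4 runs 1 units, time = 37
  J1 runs 1 units, time = 38
Finish times: [38, 12, 32, 37]
Average turnaround = 119/4 = 29.75

29.75


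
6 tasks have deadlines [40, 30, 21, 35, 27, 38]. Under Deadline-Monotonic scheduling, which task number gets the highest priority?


Sort tasks by relative deadline (ascending):
  Task 3: deadline = 21
  Task 5: deadline = 27
  Task 2: deadline = 30
  Task 4: deadline = 35
  Task 6: deadline = 38
  Task 1: deadline = 40
Priority order (highest first): [3, 5, 2, 4, 6, 1]
Highest priority task = 3

3


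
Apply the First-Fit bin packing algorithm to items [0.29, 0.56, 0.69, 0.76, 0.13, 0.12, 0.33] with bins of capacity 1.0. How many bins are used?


Place items sequentially using First-Fit:
  Item 0.29 -> new Bin 1
  Item 0.56 -> Bin 1 (now 0.85)
  Item 0.69 -> new Bin 2
  Item 0.76 -> new Bin 3
  Item 0.13 -> Bin 1 (now 0.98)
  Item 0.12 -> Bin 2 (now 0.81)
  Item 0.33 -> new Bin 4
Total bins used = 4

4


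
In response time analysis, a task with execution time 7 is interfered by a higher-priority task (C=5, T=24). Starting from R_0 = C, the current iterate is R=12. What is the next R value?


R_next = C + ceil(R_prev / T_hp) * C_hp
ceil(12 / 24) = ceil(0.5) = 1
Interference = 1 * 5 = 5
R_next = 7 + 5 = 12
R_next = R_prev, so the iteration has converged (response time = 12).

12


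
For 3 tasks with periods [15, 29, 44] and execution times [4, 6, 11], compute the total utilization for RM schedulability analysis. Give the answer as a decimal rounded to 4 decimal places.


Compute individual utilizations (exact fractions):
  Task 1: C/T = 4/15 (approx. 0.2667)
  Task 2: C/T = 6/29 (approx. 0.2069)
  Task 3: C/T = 11/44 = 1/4 (approx. 0.25)
Total utilization U = 4/15 + 6/29 + 1/4 = 1259/1740
Rounded to 4 decimal places: U = 0.7236
RM (Liu & Layland) bound for 3 tasks = 0.779763; compare with U = 1259/1740 (approx. 0.723563)
U <= bound, so schedulable by RM sufficient condition.

0.7236


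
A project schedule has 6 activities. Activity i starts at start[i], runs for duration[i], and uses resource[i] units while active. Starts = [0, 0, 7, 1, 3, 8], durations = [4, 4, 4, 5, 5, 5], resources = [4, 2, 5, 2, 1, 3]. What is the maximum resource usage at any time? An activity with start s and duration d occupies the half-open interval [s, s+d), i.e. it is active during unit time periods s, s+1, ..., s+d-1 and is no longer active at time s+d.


Each activity i is active on [start_i, start_i + duration_i).
Compute total resource usage per time slot:
  t=0: active resources = [4, 2], total = 6
  t=1: active resources = [4, 2, 2], total = 8
  t=2: active resources = [4, 2, 2], total = 8
  t=3: active resources = [4, 2, 2, 1], total = 9
  t=4: active resources = [2, 1], total = 3
  t=5: active resources = [2, 1], total = 3
  t=6: active resources = [1], total = 1
  t=7: active resources = [5, 1], total = 6
  t=8: active resources = [5, 3], total = 8
  t=9: active resources = [5, 3], total = 8
  t=10: active resources = [5, 3], total = 8
  t=11: active resources = [3], total = 3
  t=12: active resources = [3], total = 3
Peak resource demand = 9

9


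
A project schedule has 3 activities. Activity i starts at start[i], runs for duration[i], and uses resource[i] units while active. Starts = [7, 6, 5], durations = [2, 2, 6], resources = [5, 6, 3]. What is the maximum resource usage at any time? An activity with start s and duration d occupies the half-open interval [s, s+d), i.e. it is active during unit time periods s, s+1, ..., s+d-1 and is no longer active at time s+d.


Each activity i is active on [start_i, start_i + duration_i).
Compute total resource usage per time slot:
  t=0: active resources = [], total = 0
  t=1: active resources = [], total = 0
  t=2: active resources = [], total = 0
  t=3: active resources = [], total = 0
  t=4: active resources = [], total = 0
  t=5: active resources = [3], total = 3
  t=6: active resources = [6, 3], total = 9
  t=7: active resources = [5, 6, 3], total = 14
  t=8: active resources = [5, 3], total = 8
  t=9: active resources = [3], total = 3
  t=10: active resources = [3], total = 3
Peak resource demand = 14

14


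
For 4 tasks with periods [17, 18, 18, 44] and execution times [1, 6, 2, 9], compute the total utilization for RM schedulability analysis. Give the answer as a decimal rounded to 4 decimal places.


Compute individual utilizations (exact fractions):
  Task 1: C/T = 1/17 (approx. 0.0588)
  Task 2: C/T = 6/18 = 1/3 (approx. 0.3333)
  Task 3: C/T = 2/18 = 1/9 (approx. 0.1111)
  Task 4: C/T = 9/44 (approx. 0.2045)
Total utilization U = 1/17 + 1/3 + 1/9 + 9/44 = 4765/6732
Rounded to 4 decimal places: U = 0.7078
RM (Liu & Layland) bound for 4 tasks = 0.756828; compare with U = 4765/6732 (approx. 0.707813)
U <= bound, so schedulable by RM sufficient condition.

0.7078


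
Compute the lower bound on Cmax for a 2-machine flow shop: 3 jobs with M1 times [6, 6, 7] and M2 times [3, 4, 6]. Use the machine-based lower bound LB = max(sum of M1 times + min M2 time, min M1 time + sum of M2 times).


LB1 = sum(M1 times) + min(M2 times) = 19 + 3 = 22
LB2 = min(M1 times) + sum(M2 times) = 6 + 13 = 19
Lower bound = max(LB1, LB2) = max(22, 19) = 22

22


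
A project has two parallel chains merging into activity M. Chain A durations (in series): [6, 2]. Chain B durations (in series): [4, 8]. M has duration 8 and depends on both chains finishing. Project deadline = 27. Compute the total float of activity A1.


Forward pass: ES(A1) = sum of predecessors on chain A = 0
EF = ES + duration = 0 + 6 = 6
Backward pass: LF(M) = deadline = 27; LS(M) = 27 - 8 = 19
LF(A1) = LS(M) - sum(successors on chain A) = 19 - 2 = 17
LS = LF - duration = 17 - 6 = 11
Total float = LS - ES = 11 - 0 = 11

11


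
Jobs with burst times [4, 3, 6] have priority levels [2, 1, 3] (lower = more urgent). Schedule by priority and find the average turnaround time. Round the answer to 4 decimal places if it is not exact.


Sort by priority (ascending = highest first):
Order: [(1, 3), (2, 4), (3, 6)]
Completion times:
  Priority 1, burst=3, C=3
  Priority 2, burst=4, C=7
  Priority 3, burst=6, C=13
Average turnaround = 23/3 = 7.6667

7.6667


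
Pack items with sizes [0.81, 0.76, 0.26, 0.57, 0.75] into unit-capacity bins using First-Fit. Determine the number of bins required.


Place items sequentially using First-Fit:
  Item 0.81 -> new Bin 1
  Item 0.76 -> new Bin 2
  Item 0.26 -> new Bin 3
  Item 0.57 -> Bin 3 (now 0.83)
  Item 0.75 -> new Bin 4
Total bins used = 4

4


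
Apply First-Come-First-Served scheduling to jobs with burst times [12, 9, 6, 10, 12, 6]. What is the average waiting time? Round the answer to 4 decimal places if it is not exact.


FCFS order (as given): [12, 9, 6, 10, 12, 6]
Waiting times:
  Job 1: wait = 0
  Job 2: wait = 12
  Job 3: wait = 21
  Job 4: wait = 27
  Job 5: wait = 37
  Job 6: wait = 49
Sum of waiting times = 146
Average waiting time = 146/6 = 24.3333

24.3333


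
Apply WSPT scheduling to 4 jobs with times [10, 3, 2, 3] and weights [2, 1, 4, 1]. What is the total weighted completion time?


Compute p/w ratios and sort ascending (WSPT): [(2, 4), (3, 1), (3, 1), (10, 2)]
Compute weighted completion times:
  Job (p=2,w=4): C=2, w*C=4*2=8
  Job (p=3,w=1): C=5, w*C=1*5=5
  Job (p=3,w=1): C=8, w*C=1*8=8
  Job (p=10,w=2): C=18, w*C=2*18=36
Total weighted completion time = 57

57


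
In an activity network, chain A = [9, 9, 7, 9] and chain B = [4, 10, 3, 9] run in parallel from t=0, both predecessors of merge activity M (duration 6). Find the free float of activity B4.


ES(B4) = sum of predecessors on chain B = 17
EF(B4) = ES + duration = 17 + 9 = 26
Successor of B4 is M. ES(M) = max(sum(A), sum(B)) = max(34, 26) = 34
Free float = ES(successor) - EF(current) = 34 - 26 = 8

8


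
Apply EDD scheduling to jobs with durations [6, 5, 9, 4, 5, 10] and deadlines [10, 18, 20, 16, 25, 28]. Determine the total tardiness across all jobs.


Sort by due date (EDD order): [(6, 10), (4, 16), (5, 18), (9, 20), (5, 25), (10, 28)]
Compute completion times and tardiness:
  Job 1: p=6, d=10, C=6, tardiness=max(0,6-10)=0
  Job 2: p=4, d=16, C=10, tardiness=max(0,10-16)=0
  Job 3: p=5, d=18, C=15, tardiness=max(0,15-18)=0
  Job 4: p=9, d=20, C=24, tardiness=max(0,24-20)=4
  Job 5: p=5, d=25, C=29, tardiness=max(0,29-25)=4
  Job 6: p=10, d=28, C=39, tardiness=max(0,39-28)=11
Total tardiness = 19

19


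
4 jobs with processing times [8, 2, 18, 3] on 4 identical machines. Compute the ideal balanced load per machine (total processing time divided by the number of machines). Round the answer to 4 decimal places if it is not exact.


Total processing time = 8 + 2 + 18 + 3 = 31
Number of machines = 4
Ideal balanced load = 31 / 4 = 7.75

7.75


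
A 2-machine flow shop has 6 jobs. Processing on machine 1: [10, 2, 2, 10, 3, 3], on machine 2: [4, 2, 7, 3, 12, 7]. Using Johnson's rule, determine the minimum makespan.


Apply Johnson's rule:
  Group 1 (a <= b): [(2, 2, 2), (3, 2, 7), (5, 3, 12), (6, 3, 7)]
  Group 2 (a > b): [(1, 10, 4), (4, 10, 3)]
Optimal job order: [2, 3, 5, 6, 1, 4]
Schedule:
  Job 2: M1 done at 2, M2 done at 4
  Job 3: M1 done at 4, M2 done at 11
  Job 5: M1 done at 7, M2 done at 23
  Job 6: M1 done at 10, M2 done at 30
  Job 1: M1 done at 20, M2 done at 34
  Job 4: M1 done at 30, M2 done at 37
Makespan = 37

37


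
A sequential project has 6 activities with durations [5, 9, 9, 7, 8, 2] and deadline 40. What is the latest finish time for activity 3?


LF(activity 3) = deadline - sum of successor durations
Successors: activities 4 through 6 with durations [7, 8, 2]
Sum of successor durations = 17
LF = 40 - 17 = 23

23


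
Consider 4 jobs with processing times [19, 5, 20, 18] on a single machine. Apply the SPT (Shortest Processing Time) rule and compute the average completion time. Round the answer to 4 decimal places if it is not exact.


Sort jobs by processing time (SPT order): [5, 18, 19, 20]
Compute completion times sequentially:
  Job 1: processing = 5, completes at 5
  Job 2: processing = 18, completes at 23
  Job 3: processing = 19, completes at 42
  Job 4: processing = 20, completes at 62
Sum of completion times = 132
Average completion time = 132/4 = 33.0

33.0


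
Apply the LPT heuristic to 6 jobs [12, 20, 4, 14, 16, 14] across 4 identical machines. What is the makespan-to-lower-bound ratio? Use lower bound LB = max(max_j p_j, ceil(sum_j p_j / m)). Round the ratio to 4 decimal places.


LPT order: [20, 16, 14, 14, 12, 4]
Machine loads after assignment: [20, 16, 26, 18]
LPT makespan = 26
Lower bound = max(max_job, ceil(total/4)) = max(20, 20) = 20
Ratio = 26 / 20 = 1.3

1.3


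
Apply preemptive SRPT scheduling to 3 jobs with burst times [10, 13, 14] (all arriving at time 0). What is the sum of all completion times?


Since all jobs arrive at t=0, SRPT equals SPT ordering.
SPT order: [10, 13, 14]
Completion times:
  Job 1: p=10, C=10
  Job 2: p=13, C=23
  Job 3: p=14, C=37
Total completion time = 10 + 23 + 37 = 70

70


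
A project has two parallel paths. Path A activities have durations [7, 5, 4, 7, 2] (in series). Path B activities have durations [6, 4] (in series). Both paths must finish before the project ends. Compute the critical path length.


Path A total = 7 + 5 + 4 + 7 + 2 = 25
Path B total = 6 + 4 = 10
Critical path = longest path = max(25, 10) = 25

25


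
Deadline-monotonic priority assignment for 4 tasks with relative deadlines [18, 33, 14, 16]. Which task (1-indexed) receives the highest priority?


Sort tasks by relative deadline (ascending):
  Task 3: deadline = 14
  Task 4: deadline = 16
  Task 1: deadline = 18
  Task 2: deadline = 33
Priority order (highest first): [3, 4, 1, 2]
Highest priority task = 3

3


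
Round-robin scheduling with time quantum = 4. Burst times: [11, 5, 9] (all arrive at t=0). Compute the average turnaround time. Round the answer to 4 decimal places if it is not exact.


Time quantum = 4
Execution trace:
  J1 runs 4 units, time = 4
  J2 runs 4 units, time = 8
  J3 runs 4 units, time = 12
  J1 runs 4 units, time = 16
  J2 runs 1 units, time = 17
  J3 runs 4 units, time = 21
  J1 runs 3 units, time = 24
  J3 runs 1 units, time = 25
Finish times: [24, 17, 25]
Average turnaround = 66/3 = 22.0

22.0


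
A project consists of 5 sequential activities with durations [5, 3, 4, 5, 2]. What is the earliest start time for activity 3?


Activity 3 starts after activities 1 through 2 complete.
Predecessor durations: [5, 3]
ES = 5 + 3 = 8

8


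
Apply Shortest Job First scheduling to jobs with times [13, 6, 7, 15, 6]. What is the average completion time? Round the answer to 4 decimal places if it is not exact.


SJF order (ascending): [6, 6, 7, 13, 15]
Completion times:
  Job 1: burst=6, C=6
  Job 2: burst=6, C=12
  Job 3: burst=7, C=19
  Job 4: burst=13, C=32
  Job 5: burst=15, C=47
Average completion = 116/5 = 23.2

23.2


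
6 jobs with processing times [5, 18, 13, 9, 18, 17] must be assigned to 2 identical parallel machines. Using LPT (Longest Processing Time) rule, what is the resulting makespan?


Sort jobs in decreasing order (LPT): [18, 18, 17, 13, 9, 5]
Assign each job to the least loaded machine:
  Machine 1: jobs [18, 17, 5], load = 40
  Machine 2: jobs [18, 13, 9], load = 40
Makespan = max load = 40

40


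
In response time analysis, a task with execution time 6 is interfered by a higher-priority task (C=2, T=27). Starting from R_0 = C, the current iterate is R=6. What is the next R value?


R_next = C + ceil(R_prev / T_hp) * C_hp
ceil(6 / 27) = ceil(0.2222) = 1
Interference = 1 * 2 = 2
R_next = 6 + 2 = 8

8


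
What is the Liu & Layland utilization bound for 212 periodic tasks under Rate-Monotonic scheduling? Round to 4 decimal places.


Compute 2^(1/212) = 1.0032749130
Subtract 1: 1.0032749130 - 1 = 0.0032749130
Multiply by n: 212 * 0.0032749130 = 0.6942815560
Round to 4 dp: 0.6943

0.6943


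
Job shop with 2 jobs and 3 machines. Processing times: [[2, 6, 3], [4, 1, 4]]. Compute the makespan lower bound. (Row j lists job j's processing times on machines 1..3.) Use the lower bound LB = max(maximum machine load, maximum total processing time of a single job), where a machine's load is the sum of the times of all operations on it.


Machine loads:
  Machine 1: 2 + 4 = 6
  Machine 2: 6 + 1 = 7
  Machine 3: 3 + 4 = 7
Max machine load = 7
Job totals:
  Job 1: 11
  Job 2: 9
Max job total = 11
Lower bound = max(7, 11) = 11

11


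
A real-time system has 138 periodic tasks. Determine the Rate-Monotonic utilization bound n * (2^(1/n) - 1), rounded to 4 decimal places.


Compute 2^(1/138) = 1.0050354411
Subtract 1: 1.0050354411 - 1 = 0.0050354411
Multiply by n: 138 * 0.0050354411 = 0.6948908718
Round to 4 dp: 0.6949

0.6949


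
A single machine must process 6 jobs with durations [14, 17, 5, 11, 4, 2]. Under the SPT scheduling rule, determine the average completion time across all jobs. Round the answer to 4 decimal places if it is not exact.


Sort jobs by processing time (SPT order): [2, 4, 5, 11, 14, 17]
Compute completion times sequentially:
  Job 1: processing = 2, completes at 2
  Job 2: processing = 4, completes at 6
  Job 3: processing = 5, completes at 11
  Job 4: processing = 11, completes at 22
  Job 5: processing = 14, completes at 36
  Job 6: processing = 17, completes at 53
Sum of completion times = 130
Average completion time = 130/6 = 21.6667

21.6667


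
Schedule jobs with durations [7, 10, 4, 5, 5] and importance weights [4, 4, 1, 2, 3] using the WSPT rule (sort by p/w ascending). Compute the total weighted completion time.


Compute p/w ratios and sort ascending (WSPT): [(5, 3), (7, 4), (10, 4), (5, 2), (4, 1)]
Compute weighted completion times:
  Job (p=5,w=3): C=5, w*C=3*5=15
  Job (p=7,w=4): C=12, w*C=4*12=48
  Job (p=10,w=4): C=22, w*C=4*22=88
  Job (p=5,w=2): C=27, w*C=2*27=54
  Job (p=4,w=1): C=31, w*C=1*31=31
Total weighted completion time = 236

236


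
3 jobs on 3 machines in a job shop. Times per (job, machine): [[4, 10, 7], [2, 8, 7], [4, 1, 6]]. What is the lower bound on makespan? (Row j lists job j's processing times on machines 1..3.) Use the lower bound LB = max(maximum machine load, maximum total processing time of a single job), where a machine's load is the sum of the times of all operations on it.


Machine loads:
  Machine 1: 4 + 2 + 4 = 10
  Machine 2: 10 + 8 + 1 = 19
  Machine 3: 7 + 7 + 6 = 20
Max machine load = 20
Job totals:
  Job 1: 21
  Job 2: 17
  Job 3: 11
Max job total = 21
Lower bound = max(20, 21) = 21

21


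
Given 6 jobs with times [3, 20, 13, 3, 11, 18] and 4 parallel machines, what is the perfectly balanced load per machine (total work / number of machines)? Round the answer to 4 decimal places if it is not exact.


Total processing time = 3 + 20 + 13 + 3 + 11 + 18 = 68
Number of machines = 4
Ideal balanced load = 68 / 4 = 17.0

17.0


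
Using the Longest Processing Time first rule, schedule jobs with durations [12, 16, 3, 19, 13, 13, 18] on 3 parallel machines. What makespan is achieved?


Sort jobs in decreasing order (LPT): [19, 18, 16, 13, 13, 12, 3]
Assign each job to the least loaded machine:
  Machine 1: jobs [19, 12], load = 31
  Machine 2: jobs [18, 13], load = 31
  Machine 3: jobs [16, 13, 3], load = 32
Makespan = max load = 32

32


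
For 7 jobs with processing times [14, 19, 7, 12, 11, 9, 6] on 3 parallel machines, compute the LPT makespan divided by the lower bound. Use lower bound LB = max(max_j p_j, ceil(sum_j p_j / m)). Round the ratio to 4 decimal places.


LPT order: [19, 14, 12, 11, 9, 7, 6]
Machine loads after assignment: [26, 29, 23]
LPT makespan = 29
Lower bound = max(max_job, ceil(total/3)) = max(19, 26) = 26
Ratio = 29 / 26 = 1.1154

1.1154


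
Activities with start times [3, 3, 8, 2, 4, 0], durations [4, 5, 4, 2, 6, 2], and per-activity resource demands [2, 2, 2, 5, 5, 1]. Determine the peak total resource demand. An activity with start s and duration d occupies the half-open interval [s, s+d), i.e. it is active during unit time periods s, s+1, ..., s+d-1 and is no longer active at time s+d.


Each activity i is active on [start_i, start_i + duration_i).
Compute total resource usage per time slot:
  t=0: active resources = [1], total = 1
  t=1: active resources = [1], total = 1
  t=2: active resources = [5], total = 5
  t=3: active resources = [2, 2, 5], total = 9
  t=4: active resources = [2, 2, 5], total = 9
  t=5: active resources = [2, 2, 5], total = 9
  t=6: active resources = [2, 2, 5], total = 9
  t=7: active resources = [2, 5], total = 7
  t=8: active resources = [2, 5], total = 7
  t=9: active resources = [2, 5], total = 7
  t=10: active resources = [2], total = 2
  t=11: active resources = [2], total = 2
Peak resource demand = 9

9


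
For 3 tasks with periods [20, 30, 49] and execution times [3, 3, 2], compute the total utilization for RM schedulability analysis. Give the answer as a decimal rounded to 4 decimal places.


Compute individual utilizations (exact fractions):
  Task 1: C/T = 3/20 (approx. 0.15)
  Task 2: C/T = 3/30 = 1/10 (approx. 0.1)
  Task 3: C/T = 2/49 (approx. 0.0408)
Total utilization U = 3/20 + 1/10 + 2/49 = 57/196
Rounded to 4 decimal places: U = 0.2908
RM (Liu & Layland) bound for 3 tasks = 0.779763; compare with U = 57/196 (approx. 0.290816)
U <= bound, so schedulable by RM sufficient condition.

0.2908


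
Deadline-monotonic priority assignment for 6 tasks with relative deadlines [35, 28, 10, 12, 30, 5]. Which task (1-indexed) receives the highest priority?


Sort tasks by relative deadline (ascending):
  Task 6: deadline = 5
  Task 3: deadline = 10
  Task 4: deadline = 12
  Task 2: deadline = 28
  Task 5: deadline = 30
  Task 1: deadline = 35
Priority order (highest first): [6, 3, 4, 2, 5, 1]
Highest priority task = 6

6


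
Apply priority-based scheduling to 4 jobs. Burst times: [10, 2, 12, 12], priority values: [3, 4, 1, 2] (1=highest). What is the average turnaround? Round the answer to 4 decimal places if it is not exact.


Sort by priority (ascending = highest first):
Order: [(1, 12), (2, 12), (3, 10), (4, 2)]
Completion times:
  Priority 1, burst=12, C=12
  Priority 2, burst=12, C=24
  Priority 3, burst=10, C=34
  Priority 4, burst=2, C=36
Average turnaround = 106/4 = 26.5

26.5


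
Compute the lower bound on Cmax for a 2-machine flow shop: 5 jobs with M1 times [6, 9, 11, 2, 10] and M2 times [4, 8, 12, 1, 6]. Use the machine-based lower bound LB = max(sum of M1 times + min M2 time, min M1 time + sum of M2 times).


LB1 = sum(M1 times) + min(M2 times) = 38 + 1 = 39
LB2 = min(M1 times) + sum(M2 times) = 2 + 31 = 33
Lower bound = max(LB1, LB2) = max(39, 33) = 39

39


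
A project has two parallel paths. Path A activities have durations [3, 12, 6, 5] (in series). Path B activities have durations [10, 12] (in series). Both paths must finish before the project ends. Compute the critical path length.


Path A total = 3 + 12 + 6 + 5 = 26
Path B total = 10 + 12 = 22
Critical path = longest path = max(26, 22) = 26

26


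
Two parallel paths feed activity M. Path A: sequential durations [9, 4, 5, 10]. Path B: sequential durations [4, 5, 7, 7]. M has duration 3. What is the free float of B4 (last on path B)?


ES(B4) = sum of predecessors on chain B = 16
EF(B4) = ES + duration = 16 + 7 = 23
Successor of B4 is M. ES(M) = max(sum(A), sum(B)) = max(28, 23) = 28
Free float = ES(successor) - EF(current) = 28 - 23 = 5

5


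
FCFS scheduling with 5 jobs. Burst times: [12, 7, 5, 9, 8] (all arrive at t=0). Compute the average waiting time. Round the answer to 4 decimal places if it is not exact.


FCFS order (as given): [12, 7, 5, 9, 8]
Waiting times:
  Job 1: wait = 0
  Job 2: wait = 12
  Job 3: wait = 19
  Job 4: wait = 24
  Job 5: wait = 33
Sum of waiting times = 88
Average waiting time = 88/5 = 17.6

17.6


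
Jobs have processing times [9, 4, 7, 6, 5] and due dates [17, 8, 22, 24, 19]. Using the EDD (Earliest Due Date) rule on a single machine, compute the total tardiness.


Sort by due date (EDD order): [(4, 8), (9, 17), (5, 19), (7, 22), (6, 24)]
Compute completion times and tardiness:
  Job 1: p=4, d=8, C=4, tardiness=max(0,4-8)=0
  Job 2: p=9, d=17, C=13, tardiness=max(0,13-17)=0
  Job 3: p=5, d=19, C=18, tardiness=max(0,18-19)=0
  Job 4: p=7, d=22, C=25, tardiness=max(0,25-22)=3
  Job 5: p=6, d=24, C=31, tardiness=max(0,31-24)=7
Total tardiness = 10

10


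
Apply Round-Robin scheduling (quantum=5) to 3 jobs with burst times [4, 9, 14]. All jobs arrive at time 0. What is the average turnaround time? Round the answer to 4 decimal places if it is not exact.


Time quantum = 5
Execution trace:
  J1 runs 4 units, time = 4
  J2 runs 5 units, time = 9
  J3 runs 5 units, time = 14
  J2 runs 4 units, time = 18
  J3 runs 5 units, time = 23
  J3 runs 4 units, time = 27
Finish times: [4, 18, 27]
Average turnaround = 49/3 = 16.3333

16.3333


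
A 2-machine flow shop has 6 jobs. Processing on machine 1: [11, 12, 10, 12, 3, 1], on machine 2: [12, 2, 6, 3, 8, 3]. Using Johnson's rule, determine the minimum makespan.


Apply Johnson's rule:
  Group 1 (a <= b): [(6, 1, 3), (5, 3, 8), (1, 11, 12)]
  Group 2 (a > b): [(3, 10, 6), (4, 12, 3), (2, 12, 2)]
Optimal job order: [6, 5, 1, 3, 4, 2]
Schedule:
  Job 6: M1 done at 1, M2 done at 4
  Job 5: M1 done at 4, M2 done at 12
  Job 1: M1 done at 15, M2 done at 27
  Job 3: M1 done at 25, M2 done at 33
  Job 4: M1 done at 37, M2 done at 40
  Job 2: M1 done at 49, M2 done at 51
Makespan = 51

51


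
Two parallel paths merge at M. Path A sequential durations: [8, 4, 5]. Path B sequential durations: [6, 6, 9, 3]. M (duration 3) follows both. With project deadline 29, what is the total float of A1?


Forward pass: ES(A1) = sum of predecessors on chain A = 0
EF = ES + duration = 0 + 8 = 8
Backward pass: LF(M) = deadline = 29; LS(M) = 29 - 3 = 26
LF(A1) = LS(M) - sum(successors on chain A) = 26 - 9 = 17
LS = LF - duration = 17 - 8 = 9
Total float = LS - ES = 9 - 0 = 9

9


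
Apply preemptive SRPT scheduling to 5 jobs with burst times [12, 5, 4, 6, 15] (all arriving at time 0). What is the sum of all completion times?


Since all jobs arrive at t=0, SRPT equals SPT ordering.
SPT order: [4, 5, 6, 12, 15]
Completion times:
  Job 1: p=4, C=4
  Job 2: p=5, C=9
  Job 3: p=6, C=15
  Job 4: p=12, C=27
  Job 5: p=15, C=42
Total completion time = 4 + 9 + 15 + 27 + 42 = 97

97


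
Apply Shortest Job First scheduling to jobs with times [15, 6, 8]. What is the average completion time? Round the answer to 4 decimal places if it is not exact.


SJF order (ascending): [6, 8, 15]
Completion times:
  Job 1: burst=6, C=6
  Job 2: burst=8, C=14
  Job 3: burst=15, C=29
Average completion = 49/3 = 16.3333

16.3333


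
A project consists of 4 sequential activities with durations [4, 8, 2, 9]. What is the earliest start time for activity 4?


Activity 4 starts after activities 1 through 3 complete.
Predecessor durations: [4, 8, 2]
ES = 4 + 8 + 2 = 14

14


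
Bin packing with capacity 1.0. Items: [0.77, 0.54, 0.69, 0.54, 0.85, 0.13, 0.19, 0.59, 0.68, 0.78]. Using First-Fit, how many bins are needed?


Place items sequentially using First-Fit:
  Item 0.77 -> new Bin 1
  Item 0.54 -> new Bin 2
  Item 0.69 -> new Bin 3
  Item 0.54 -> new Bin 4
  Item 0.85 -> new Bin 5
  Item 0.13 -> Bin 1 (now 0.9)
  Item 0.19 -> Bin 2 (now 0.73)
  Item 0.59 -> new Bin 6
  Item 0.68 -> new Bin 7
  Item 0.78 -> new Bin 8
Total bins used = 8

8


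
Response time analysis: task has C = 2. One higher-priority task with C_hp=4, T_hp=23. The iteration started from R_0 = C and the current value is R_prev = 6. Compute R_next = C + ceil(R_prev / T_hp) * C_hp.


R_next = C + ceil(R_prev / T_hp) * C_hp
ceil(6 / 23) = ceil(0.2609) = 1
Interference = 1 * 4 = 4
R_next = 2 + 4 = 6
R_next = R_prev, so the iteration has converged (response time = 6).

6


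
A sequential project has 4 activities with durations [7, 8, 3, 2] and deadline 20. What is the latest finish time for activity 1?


LF(activity 1) = deadline - sum of successor durations
Successors: activities 2 through 4 with durations [8, 3, 2]
Sum of successor durations = 13
LF = 20 - 13 = 7

7


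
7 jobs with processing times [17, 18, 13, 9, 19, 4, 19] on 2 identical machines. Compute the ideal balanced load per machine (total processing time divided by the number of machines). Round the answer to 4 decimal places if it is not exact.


Total processing time = 17 + 18 + 13 + 9 + 19 + 4 + 19 = 99
Number of machines = 2
Ideal balanced load = 99 / 2 = 49.5

49.5


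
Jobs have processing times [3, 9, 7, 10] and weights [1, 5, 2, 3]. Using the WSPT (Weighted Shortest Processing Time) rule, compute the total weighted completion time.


Compute p/w ratios and sort ascending (WSPT): [(9, 5), (3, 1), (10, 3), (7, 2)]
Compute weighted completion times:
  Job (p=9,w=5): C=9, w*C=5*9=45
  Job (p=3,w=1): C=12, w*C=1*12=12
  Job (p=10,w=3): C=22, w*C=3*22=66
  Job (p=7,w=2): C=29, w*C=2*29=58
Total weighted completion time = 181

181
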